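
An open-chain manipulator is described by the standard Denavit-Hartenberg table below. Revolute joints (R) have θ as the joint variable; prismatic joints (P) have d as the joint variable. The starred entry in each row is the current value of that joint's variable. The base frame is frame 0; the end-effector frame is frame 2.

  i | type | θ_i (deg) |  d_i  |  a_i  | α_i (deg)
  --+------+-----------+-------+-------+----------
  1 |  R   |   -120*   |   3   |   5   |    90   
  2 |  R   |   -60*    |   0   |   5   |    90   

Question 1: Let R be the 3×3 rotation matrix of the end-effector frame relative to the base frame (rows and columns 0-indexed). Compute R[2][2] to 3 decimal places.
-0.500

End-effector z-axis (col 2 of R) = (0.4330,0.7500,-0.5000)
R[2][2] = -0.5000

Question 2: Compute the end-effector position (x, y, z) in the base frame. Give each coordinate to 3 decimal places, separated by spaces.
after link 1: o_1 = (-2.5000, -4.3301, 3.0000)
after link 2: o_2 = (-3.7500, -6.4952, -1.3301)

-3.750 -6.495 -1.330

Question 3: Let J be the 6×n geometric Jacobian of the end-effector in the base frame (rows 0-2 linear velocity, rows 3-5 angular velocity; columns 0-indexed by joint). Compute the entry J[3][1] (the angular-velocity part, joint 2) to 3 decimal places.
-0.866

axis z_1 = (-0.8660,0.5000,0.0000); lever o_n−o_1 = (-1.2500,-2.1651,-4.3301)
cross product → J_v[:, 1] = (-2.1651,-3.7500,2.5000)
J_ω[:, 1] = z_1
entry J[3][1] = -0.8660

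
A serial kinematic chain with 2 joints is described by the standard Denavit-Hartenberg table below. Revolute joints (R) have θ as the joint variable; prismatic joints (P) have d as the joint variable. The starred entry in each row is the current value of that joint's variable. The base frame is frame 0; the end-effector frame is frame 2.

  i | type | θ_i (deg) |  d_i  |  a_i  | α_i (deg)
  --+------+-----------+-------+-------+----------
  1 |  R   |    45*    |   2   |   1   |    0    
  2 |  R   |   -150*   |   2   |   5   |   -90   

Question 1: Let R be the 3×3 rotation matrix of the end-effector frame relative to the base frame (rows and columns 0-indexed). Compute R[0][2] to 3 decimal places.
0.966

End-effector z-axis (col 2 of R) = (0.9659,-0.2588,0.0000)
R[0][2] = 0.9659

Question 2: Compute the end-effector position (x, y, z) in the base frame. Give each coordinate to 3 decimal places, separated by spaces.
after link 1: o_1 = (0.7071, 0.7071, 2.0000)
after link 2: o_2 = (-0.5870, -4.1225, 4.0000)

-0.587 -4.123 4.000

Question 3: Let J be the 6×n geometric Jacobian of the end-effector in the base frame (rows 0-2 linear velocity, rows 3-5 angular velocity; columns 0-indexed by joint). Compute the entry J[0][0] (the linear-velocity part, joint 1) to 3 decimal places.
axis z_0 = ẑ; lever o_n−o_0 = (-0.5870,-4.1225,4.0000)
cross product → J_v[:, 0] = (4.1225,-0.5870,0.0000)
J_ω[:, 0] = z_0
entry J[0][0] = 4.1225

4.123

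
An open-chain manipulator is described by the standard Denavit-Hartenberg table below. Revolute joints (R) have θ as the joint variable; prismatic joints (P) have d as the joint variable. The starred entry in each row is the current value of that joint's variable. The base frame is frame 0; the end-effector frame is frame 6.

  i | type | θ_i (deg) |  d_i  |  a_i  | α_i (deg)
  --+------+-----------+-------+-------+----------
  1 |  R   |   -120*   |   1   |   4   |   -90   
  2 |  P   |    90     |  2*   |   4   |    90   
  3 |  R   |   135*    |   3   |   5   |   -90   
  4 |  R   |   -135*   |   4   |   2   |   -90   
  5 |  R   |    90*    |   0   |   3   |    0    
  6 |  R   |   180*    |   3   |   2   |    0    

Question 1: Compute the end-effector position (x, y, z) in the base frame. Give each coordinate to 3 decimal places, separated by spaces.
-1.878 -11.081 3.157

after link 1: o_1 = (-2.0000, -3.4641, 1.0000)
after link 2: o_2 = (-0.2679, -4.4641, -3.0000)
after link 3: o_3 = (1.2939, -8.8299, 0.5355)
after link 4: o_4 = (-2.7287, -8.1405, 2.3640)
after link 5: o_5 = (-0.8916, -9.2011, 0.2426)
after link 6: o_6 = (-1.8780, -11.0811, 3.1569)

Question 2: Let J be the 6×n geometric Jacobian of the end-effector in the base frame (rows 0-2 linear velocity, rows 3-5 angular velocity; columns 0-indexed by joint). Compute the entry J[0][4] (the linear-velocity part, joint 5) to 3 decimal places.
0.787

axis z_4 = (0.0795,-0.8624,0.5000); lever o_n−o_4 = (0.8508,-2.9407,0.7929)
cross product → J_v[:, 4] = (0.7866,0.3624,0.5000)
J_ω[:, 4] = z_4
entry J[0][4] = 0.7866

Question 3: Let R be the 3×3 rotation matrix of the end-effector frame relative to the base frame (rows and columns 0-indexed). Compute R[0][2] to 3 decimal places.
0.079

End-effector z-axis (col 2 of R) = (0.0795,-0.8624,0.5000)
R[0][2] = 0.0795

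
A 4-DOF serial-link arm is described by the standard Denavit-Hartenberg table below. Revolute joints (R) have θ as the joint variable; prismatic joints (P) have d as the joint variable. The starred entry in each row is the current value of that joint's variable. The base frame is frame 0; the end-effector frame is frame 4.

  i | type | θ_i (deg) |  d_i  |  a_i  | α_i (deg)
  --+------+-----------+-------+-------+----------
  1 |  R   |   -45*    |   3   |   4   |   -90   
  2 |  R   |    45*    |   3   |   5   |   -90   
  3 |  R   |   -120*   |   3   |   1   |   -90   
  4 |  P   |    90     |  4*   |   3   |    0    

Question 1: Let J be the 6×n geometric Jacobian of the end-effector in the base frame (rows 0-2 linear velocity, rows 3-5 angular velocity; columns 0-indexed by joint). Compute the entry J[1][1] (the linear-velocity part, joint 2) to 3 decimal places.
axis z_1 = (0.7071,0.7071,0.0000); lever o_n−o_1 = (8.1300,0.1659,-5.6315)
cross product → J_v[:, 1] = (-3.9821,3.9821,-5.6315)
J_ω[:, 1] = z_1
entry J[1][1] = 3.9821

3.982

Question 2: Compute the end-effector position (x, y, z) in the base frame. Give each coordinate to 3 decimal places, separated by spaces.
after link 1: o_1 = (2.8284, -2.8284, 3.0000)
after link 2: o_2 = (7.4497, -3.2071, -0.5355)
after link 3: o_3 = (6.3121, -0.8447, -2.3033)
after link 4: o_4 = (10.9584, -2.6626, -2.6315)

10.958 -2.663 -2.631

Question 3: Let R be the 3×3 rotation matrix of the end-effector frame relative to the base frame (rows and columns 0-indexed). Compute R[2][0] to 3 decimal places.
End-effector x-axis (col 0 of R) = (0.5000,-0.5000,0.7071)
R[2][0] = 0.7071

0.707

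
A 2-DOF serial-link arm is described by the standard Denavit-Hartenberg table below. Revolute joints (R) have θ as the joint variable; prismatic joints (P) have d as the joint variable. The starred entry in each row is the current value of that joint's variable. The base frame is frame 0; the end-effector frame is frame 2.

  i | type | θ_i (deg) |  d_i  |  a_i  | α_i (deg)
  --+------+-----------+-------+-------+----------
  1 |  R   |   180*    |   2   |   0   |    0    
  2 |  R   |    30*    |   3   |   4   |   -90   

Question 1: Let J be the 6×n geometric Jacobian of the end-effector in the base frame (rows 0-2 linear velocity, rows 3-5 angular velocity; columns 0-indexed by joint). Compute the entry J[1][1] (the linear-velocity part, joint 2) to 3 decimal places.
axis z_1 = (0.0000,0.0000,1.0000); lever o_n−o_1 = (-3.4641,-2.0000,3.0000)
cross product → J_v[:, 1] = (2.0000,-3.4641,0.0000)
J_ω[:, 1] = z_1
entry J[1][1] = -3.4641

-3.464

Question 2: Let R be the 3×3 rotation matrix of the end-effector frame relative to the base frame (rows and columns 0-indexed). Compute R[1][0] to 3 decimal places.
-0.500

End-effector x-axis (col 0 of R) = (-0.8660,-0.5000,0.0000)
R[1][0] = -0.5000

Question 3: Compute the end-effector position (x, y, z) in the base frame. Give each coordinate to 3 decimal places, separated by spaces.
-3.464 -2.000 5.000

after link 1: o_1 = (0.0000, 0.0000, 2.0000)
after link 2: o_2 = (-3.4641, -2.0000, 5.0000)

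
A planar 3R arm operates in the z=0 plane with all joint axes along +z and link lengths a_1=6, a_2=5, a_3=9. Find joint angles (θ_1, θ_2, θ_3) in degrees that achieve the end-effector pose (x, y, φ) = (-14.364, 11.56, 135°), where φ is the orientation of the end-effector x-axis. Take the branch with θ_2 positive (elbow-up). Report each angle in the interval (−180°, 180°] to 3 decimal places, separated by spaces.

wrist centre = target − a_3·(cos φ, sin φ) = (-8.0000, 5.1960)
cos θ_2 = (90.9994−6²−5²)/(2·6·5) = 0.5000; θ_2 = 60.0006° (elbow-up)
β = atan2(5.1960,-8.0000) = 146.9962°; ψ = atan2(4.3302,8.5000) = 26.9958°
θ_1 = β − ψ = 120.0004°
θ_3 = φ − θ_1 − θ_2 = -45.0010° (wrapped to (-180°,180°])

120.000 60.001 -45.001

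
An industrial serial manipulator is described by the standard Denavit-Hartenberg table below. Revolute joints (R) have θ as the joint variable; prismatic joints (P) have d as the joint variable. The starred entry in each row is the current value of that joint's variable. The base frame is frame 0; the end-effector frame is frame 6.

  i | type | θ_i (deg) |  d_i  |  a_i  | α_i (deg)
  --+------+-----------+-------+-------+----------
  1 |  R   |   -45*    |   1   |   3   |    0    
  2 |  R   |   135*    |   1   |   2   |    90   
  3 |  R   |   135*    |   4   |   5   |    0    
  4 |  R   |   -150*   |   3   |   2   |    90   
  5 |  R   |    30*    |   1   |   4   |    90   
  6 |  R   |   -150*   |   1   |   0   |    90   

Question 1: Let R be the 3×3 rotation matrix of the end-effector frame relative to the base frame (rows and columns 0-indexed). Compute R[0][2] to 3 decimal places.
End-effector z-axis (col 2 of R) = (-0.2500,-0.6424,-0.7244)
R[0][2] = -0.2500

-0.250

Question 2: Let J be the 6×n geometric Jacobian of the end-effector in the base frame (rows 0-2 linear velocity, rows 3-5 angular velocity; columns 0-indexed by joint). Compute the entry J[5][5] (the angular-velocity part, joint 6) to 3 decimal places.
axis z_5 = (-0.8660,0.4830,-0.1294); lever o_n−o_5 = (-0.8660,0.4830,-0.1294)
cross product → J_v[:, 5] = (-0.0000,-0.0000,0.0000)
J_ω[:, 5] = z_5
entry J[5][5] = -0.1294

-0.129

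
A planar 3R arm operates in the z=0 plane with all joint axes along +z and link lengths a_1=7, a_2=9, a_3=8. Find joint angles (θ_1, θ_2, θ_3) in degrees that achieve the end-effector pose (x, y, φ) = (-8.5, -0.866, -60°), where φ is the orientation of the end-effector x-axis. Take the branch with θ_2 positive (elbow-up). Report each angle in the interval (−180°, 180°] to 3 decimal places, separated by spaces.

wrist centre = target − a_3·(cos φ, sin φ) = (-12.5000, 6.0622)
cos θ_2 = (193.0003−7²−9²)/(2·7·9) = 0.5000; θ_2 = 59.9998° (elbow-up)
β = atan2(6.0622,-12.5000) = 154.1277°; ψ = atan2(7.7942,11.5000) = 34.1277°
θ_1 = β − ψ = 120.0000°
θ_3 = φ − θ_1 − θ_2 = 120.0002° (wrapped to (-180°,180°])

120.000 60.000 120.000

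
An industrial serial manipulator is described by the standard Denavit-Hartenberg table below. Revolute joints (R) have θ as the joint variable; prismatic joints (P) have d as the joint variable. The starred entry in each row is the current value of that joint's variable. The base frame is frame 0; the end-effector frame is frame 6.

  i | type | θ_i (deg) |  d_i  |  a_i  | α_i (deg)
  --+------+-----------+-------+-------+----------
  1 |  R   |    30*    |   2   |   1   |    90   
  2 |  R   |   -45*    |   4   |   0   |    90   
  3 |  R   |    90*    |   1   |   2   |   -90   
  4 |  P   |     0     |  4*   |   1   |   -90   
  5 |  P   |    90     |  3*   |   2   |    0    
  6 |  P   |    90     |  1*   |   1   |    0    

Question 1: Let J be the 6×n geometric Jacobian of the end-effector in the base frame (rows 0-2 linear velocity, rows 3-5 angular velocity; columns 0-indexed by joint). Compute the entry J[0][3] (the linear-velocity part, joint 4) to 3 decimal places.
-0.612

prismatic axis z_3 = (-0.6124,-0.3536,0.7071)
J_v[:, 3] = z_3; J_ω[:, 3] = (0,0,0)
entry J[0][3] = -0.6124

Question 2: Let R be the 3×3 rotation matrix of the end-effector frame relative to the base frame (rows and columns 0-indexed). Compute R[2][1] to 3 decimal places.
0.707

End-effector y-axis (col 1 of R) = (-0.6124,-0.3536,0.7071)
R[2][1] = 0.7071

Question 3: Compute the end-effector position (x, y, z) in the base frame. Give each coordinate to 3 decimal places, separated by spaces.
after link 1: o_1 = (0.8660, 0.5000, 2.0000)
after link 2: o_2 = (2.8660, -2.9641, 2.0000)
after link 3: o_3 = (3.2537, -5.0497, 1.2929)
after link 4: o_4 = (1.3042, -7.3299, 4.1213)
after link 5: o_5 = (4.3660, -5.5622, 4.8284)
after link 6: o_6 = (4.4784, -4.3426, 5.5355)

4.478 -4.343 5.536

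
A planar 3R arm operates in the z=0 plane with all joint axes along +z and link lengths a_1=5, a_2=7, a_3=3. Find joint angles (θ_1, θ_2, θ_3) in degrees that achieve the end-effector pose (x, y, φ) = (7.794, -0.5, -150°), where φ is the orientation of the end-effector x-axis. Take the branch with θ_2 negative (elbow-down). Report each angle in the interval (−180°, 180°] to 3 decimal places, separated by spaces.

wrist centre = target − a_3·(cos φ, sin φ) = (10.3921, 1.0000)
cos θ_2 = (108.9952−5²−7²)/(2·5·7) = 0.4999; θ_2 = -60.0045° (elbow-down)
β = atan2(1.0000,10.3921) = 5.4965°; ψ = atan2(-6.0625,8.4995) = -35.4991°
θ_1 = β − ψ = 40.9956°
θ_3 = φ − θ_1 − θ_2 = -130.9911° (wrapped to (-180°,180°])

40.996 -60.004 -130.991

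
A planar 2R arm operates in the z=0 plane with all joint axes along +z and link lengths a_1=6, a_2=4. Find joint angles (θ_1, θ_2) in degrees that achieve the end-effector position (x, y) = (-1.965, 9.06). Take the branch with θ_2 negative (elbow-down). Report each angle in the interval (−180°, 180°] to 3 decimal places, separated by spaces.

119.999 -44.994

cos θ_2 = (85.9448−6²−4²)/(2·6·4) = 0.7072; θ_2 = -44.9938° (elbow-down)
β = atan2(9.0600,-1.9650) = 102.2372°; ψ = atan2(-2.8281,8.8287) = -17.7619°
θ_1 = β − ψ = 119.9991°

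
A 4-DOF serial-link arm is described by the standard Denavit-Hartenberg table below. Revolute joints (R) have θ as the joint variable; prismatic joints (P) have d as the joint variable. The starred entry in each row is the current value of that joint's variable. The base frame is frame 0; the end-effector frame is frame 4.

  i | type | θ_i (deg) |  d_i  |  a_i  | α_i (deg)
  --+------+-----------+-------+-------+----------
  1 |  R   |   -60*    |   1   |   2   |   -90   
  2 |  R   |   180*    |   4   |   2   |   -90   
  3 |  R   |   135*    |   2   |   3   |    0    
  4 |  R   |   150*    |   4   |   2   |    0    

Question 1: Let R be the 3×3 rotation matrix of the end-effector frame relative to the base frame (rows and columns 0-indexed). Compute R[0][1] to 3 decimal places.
-0.707

End-effector y-axis (col 1 of R) = (-0.7071,0.7071,-0.0000)
R[0][1] = -0.7071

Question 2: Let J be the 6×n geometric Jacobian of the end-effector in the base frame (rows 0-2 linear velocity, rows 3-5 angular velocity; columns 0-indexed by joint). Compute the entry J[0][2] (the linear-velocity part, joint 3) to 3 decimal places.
axis z_2 = (-0.0000,0.0000,1.0000); lever o_n−o_2 = (0.6378,-1.4836,6.0000)
cross product → J_v[:, 2] = (1.4836,0.6378,0.0000)
J_ω[:, 2] = z_2
entry J[0][2] = 1.4836

1.484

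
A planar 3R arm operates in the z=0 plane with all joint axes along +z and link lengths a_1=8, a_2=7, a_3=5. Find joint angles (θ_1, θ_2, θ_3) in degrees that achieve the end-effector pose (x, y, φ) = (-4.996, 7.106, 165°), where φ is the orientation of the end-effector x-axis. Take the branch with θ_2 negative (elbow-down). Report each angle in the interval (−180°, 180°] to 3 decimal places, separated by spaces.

wrist centre = target − a_3·(cos φ, sin φ) = (-0.1664, 5.8119)
cos θ_2 = (33.8059−8²−7²)/(2·8·7) = -0.7071; θ_2 = -134.9986° (elbow-down)
β = atan2(5.8119,-0.1664) = 91.6397°; ψ = atan2(-4.9499,3.0504) = -58.3564°
θ_1 = β − ψ = 149.9961°
θ_3 = φ − θ_1 − θ_2 = 150.0025° (wrapped to (-180°,180°])

149.996 -134.999 150.003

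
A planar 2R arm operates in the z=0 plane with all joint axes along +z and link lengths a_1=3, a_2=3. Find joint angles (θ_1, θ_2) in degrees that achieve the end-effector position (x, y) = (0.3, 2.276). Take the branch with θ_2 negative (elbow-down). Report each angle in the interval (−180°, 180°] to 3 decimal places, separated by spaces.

cos θ_2 = (5.2702−3²−3²)/(2·3·3) = -0.7072; θ_2 = -135.0086° (elbow-down)
β = atan2(2.2760,0.3000) = 82.4911°; ψ = atan2(-2.1210,0.8784) = -67.5043°
θ_1 = β − ψ = 149.9954°

149.995 -135.009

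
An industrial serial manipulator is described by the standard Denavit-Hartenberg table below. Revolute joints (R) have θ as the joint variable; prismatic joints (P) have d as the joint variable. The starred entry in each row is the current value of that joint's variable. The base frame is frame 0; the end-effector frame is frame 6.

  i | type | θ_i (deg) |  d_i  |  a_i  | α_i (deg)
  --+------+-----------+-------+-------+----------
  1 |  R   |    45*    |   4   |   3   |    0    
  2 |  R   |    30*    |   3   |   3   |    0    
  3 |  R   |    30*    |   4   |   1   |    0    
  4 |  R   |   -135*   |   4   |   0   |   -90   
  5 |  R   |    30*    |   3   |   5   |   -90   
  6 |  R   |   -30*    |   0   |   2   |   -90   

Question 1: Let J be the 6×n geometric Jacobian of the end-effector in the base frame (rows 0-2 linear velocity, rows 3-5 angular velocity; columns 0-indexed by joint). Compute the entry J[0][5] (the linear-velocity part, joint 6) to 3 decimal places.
axis z_5 = (-0.4330,0.2500,-0.8660); lever o_n−o_5 = (1.7990,0.1160,-0.8660)
cross product → J_v[:, 5] = (-0.1160,-1.9330,-0.5000)
J_ω[:, 5] = z_5
entry J[0][5] = -0.1160

-0.116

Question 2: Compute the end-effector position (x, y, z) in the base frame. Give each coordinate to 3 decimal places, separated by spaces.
9.688 6.534 11.634

after link 1: o_1 = (2.1213, 2.1213, 4.0000)
after link 2: o_2 = (2.8978, 5.0191, 7.0000)
after link 3: o_3 = (2.6390, 5.9850, 11.0000)
after link 4: o_4 = (2.6390, 5.9850, 15.0000)
after link 5: o_5 = (7.8890, 6.4180, 12.5000)
after link 6: o_6 = (9.6880, 6.5341, 11.6340)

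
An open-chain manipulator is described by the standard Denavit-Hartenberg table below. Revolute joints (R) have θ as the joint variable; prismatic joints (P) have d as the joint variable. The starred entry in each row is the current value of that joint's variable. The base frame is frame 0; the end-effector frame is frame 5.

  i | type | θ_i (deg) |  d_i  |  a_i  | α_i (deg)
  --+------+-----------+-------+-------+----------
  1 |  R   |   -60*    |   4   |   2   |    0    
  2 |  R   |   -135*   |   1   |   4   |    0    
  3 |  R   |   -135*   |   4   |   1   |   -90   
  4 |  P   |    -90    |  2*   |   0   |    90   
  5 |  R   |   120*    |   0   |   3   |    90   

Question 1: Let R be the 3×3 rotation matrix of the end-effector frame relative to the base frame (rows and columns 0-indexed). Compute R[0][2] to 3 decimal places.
-0.250

End-effector z-axis (col 2 of R) = (-0.2500,0.4330,0.8660)
R[0][2] = -0.2500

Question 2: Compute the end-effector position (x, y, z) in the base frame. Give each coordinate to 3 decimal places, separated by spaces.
-4.297 3.785 7.500

after link 1: o_1 = (1.0000, -1.7321, 4.0000)
after link 2: o_2 = (-2.8637, -0.6968, 5.0000)
after link 3: o_3 = (-1.9977, -0.1968, 9.0000)
after link 4: o_4 = (-2.9977, 1.5353, 9.0000)
after link 5: o_5 = (-4.2967, 3.7853, 7.5000)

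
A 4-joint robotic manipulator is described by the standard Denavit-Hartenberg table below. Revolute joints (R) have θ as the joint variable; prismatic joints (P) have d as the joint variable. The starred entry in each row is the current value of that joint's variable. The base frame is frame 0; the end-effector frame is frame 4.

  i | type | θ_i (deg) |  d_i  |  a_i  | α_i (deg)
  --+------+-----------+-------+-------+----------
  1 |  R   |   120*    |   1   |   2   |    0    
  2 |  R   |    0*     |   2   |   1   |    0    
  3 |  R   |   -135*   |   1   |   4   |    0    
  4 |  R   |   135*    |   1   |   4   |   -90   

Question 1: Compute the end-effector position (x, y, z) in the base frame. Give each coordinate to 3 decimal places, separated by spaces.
0.364 5.027 5.000

after link 1: o_1 = (-1.0000, 1.7321, 1.0000)
after link 2: o_2 = (-1.5000, 2.5981, 3.0000)
after link 3: o_3 = (2.3637, 1.5628, 4.0000)
after link 4: o_4 = (0.3637, 5.0269, 5.0000)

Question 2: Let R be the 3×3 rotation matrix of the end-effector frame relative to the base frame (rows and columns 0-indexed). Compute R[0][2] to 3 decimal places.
End-effector z-axis (col 2 of R) = (-0.8660,-0.5000,0.0000)
R[0][2] = -0.8660

-0.866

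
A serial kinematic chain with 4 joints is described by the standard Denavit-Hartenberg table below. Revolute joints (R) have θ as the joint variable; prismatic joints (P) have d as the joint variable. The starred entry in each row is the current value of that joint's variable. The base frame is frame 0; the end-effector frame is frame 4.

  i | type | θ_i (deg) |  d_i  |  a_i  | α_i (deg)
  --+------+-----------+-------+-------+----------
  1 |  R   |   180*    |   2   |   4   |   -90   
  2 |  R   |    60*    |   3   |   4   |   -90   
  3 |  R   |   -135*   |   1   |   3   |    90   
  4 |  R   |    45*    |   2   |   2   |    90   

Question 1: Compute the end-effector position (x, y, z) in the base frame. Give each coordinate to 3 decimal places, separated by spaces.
after link 1: o_1 = (-4.0000, 0.0000, 2.0000)
after link 2: o_2 = (-6.0000, -3.0000, -1.4641)
after link 3: o_3 = (-4.0733, -5.1213, -0.1270)
after link 4: o_4 = (-1.6415, -4.7071, 1.2567)

-1.641 -4.707 1.257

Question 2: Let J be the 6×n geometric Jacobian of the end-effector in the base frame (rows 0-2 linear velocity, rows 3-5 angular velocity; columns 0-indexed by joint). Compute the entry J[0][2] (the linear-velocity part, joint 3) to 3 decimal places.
-0.854

axis z_2 = (0.8660,-0.0000,-0.5000); lever o_n−o_2 = (4.3585,-1.7071,2.7208)
cross product → J_v[:, 2] = (-0.8536,-4.5355,-1.4784)
J_ω[:, 2] = z_2
entry J[0][2] = -0.8536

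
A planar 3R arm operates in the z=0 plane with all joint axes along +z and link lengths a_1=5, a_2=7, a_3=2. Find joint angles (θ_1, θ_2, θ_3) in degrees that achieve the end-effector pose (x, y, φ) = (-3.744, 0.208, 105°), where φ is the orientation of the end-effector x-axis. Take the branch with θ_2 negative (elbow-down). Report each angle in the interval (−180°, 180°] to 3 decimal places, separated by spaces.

-45.009 -149.995 -59.996

wrist centre = target − a_3·(cos φ, sin φ) = (-3.2264, -1.7239)
cos θ_2 = (13.3811−5²−7²)/(2·5·7) = -0.8660; θ_2 = -149.9953° (elbow-down)
β = atan2(-1.7239,-3.2264) = -151.8843°; ψ = atan2(-3.5005,-1.0619) = -106.8754°
θ_1 = β − ψ = -45.0089°
θ_3 = φ − θ_1 − θ_2 = -59.9958° (wrapped to (-180°,180°])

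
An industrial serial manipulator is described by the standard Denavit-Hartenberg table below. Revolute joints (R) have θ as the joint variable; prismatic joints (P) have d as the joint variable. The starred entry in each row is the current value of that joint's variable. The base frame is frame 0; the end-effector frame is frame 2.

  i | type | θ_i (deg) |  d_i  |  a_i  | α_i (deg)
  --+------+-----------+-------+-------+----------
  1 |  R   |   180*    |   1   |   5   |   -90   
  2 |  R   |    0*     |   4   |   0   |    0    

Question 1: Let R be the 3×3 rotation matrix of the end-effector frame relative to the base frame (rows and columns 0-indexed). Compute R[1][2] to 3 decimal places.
-1.000

End-effector z-axis (col 2 of R) = (-0.0000,-1.0000,0.0000)
R[1][2] = -1.0000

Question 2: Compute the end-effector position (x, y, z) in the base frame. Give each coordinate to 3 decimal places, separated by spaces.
after link 1: o_1 = (-5.0000, 0.0000, 1.0000)
after link 2: o_2 = (-5.0000, -4.0000, 1.0000)

-5.000 -4.000 1.000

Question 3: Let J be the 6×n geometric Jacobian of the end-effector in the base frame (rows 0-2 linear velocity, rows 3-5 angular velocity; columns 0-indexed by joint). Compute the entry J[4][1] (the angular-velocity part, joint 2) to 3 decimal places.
axis z_1 = (-0.0000,-1.0000,0.0000); lever o_n−o_1 = (-0.0000,-4.0000,0.0000)
cross product → J_v[:, 1] = (0.0000,-0.0000,-0.0000)
J_ω[:, 1] = z_1
entry J[4][1] = -1.0000

-1.000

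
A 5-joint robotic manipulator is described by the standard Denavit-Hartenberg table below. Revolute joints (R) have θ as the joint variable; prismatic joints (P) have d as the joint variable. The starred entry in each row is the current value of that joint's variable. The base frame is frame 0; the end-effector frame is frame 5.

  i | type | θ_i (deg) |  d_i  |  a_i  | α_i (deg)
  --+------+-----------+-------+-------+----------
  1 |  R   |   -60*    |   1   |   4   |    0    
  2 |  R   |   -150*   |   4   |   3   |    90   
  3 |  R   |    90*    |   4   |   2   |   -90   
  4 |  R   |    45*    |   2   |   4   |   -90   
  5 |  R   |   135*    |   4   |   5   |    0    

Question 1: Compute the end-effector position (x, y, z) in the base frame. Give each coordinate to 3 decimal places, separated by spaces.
after link 1: o_1 = (2.0000, -3.4641, 1.0000)
after link 2: o_2 = (-0.5981, -1.9641, 5.0000)
after link 3: o_3 = (1.4019, 1.5000, 7.0000)
after link 4: o_4 = (1.7198, -1.9495, 9.8284)
after link 5: o_5 = (-1.5063, -0.4661, 4.5000)

-1.506 -0.466 4.500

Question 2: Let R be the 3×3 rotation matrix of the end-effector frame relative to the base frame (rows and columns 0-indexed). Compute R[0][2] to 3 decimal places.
End-effector z-axis (col 2 of R) = (-0.3536,-0.6124,-0.7071)
R[0][2] = -0.3536

-0.354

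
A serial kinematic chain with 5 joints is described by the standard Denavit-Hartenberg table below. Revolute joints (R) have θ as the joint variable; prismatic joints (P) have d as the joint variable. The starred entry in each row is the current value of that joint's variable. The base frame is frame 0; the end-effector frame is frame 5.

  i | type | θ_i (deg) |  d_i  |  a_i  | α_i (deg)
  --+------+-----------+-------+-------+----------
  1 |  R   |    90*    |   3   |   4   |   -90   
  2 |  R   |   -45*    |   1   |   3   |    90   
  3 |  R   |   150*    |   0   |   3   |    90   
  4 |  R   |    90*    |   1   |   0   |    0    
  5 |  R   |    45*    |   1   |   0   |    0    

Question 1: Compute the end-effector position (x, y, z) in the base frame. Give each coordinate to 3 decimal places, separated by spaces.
after link 1: o_1 = (0.0000, 4.0000, 3.0000)
after link 2: o_2 = (-1.0000, 6.1213, 5.1213)
after link 3: o_3 = (-2.5000, 4.2842, 3.2842)
after link 4: o_4 = (-3.3660, 4.6378, 3.6378)
after link 5: o_5 = (-4.2321, 4.9913, 3.9913)

-4.232 4.991 3.991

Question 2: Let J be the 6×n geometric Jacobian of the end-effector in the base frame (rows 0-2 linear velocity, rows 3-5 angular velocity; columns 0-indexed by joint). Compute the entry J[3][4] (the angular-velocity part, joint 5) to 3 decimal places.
axis z_4 = (-0.8660,0.3536,0.3536); lever o_n−o_4 = (-0.8660,0.3536,0.3536)
cross product → J_v[:, 4] = (0.0000,0.0000,-0.0000)
J_ω[:, 4] = z_4
entry J[3][4] = -0.8660

-0.866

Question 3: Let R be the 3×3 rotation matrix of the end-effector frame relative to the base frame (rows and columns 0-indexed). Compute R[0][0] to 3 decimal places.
End-effector x-axis (col 0 of R) = (0.3536,-0.0670,0.9330)
R[0][0] = 0.3536

0.354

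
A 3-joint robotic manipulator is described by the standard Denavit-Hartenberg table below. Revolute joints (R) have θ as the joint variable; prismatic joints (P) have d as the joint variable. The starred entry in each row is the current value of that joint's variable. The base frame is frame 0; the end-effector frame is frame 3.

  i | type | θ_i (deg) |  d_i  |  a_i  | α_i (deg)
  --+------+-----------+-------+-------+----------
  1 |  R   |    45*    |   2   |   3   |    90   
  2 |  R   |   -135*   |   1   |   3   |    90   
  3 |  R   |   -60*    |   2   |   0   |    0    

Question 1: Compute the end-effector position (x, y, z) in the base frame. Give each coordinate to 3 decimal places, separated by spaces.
0.328 -1.086 1.293

after link 1: o_1 = (2.1213, 2.1213, 2.0000)
after link 2: o_2 = (1.3284, -0.0858, -0.1213)
after link 3: o_3 = (0.3284, -1.0858, 1.2929)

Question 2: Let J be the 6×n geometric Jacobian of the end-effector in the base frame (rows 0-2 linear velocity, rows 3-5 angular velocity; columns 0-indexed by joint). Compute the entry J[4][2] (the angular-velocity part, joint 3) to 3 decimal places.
axis z_2 = (-0.5000,-0.5000,0.7071); lever o_n−o_2 = (-1.0000,-1.0000,1.4142)
cross product → J_v[:, 2] = (0.0000,0.0000,0.0000)
J_ω[:, 2] = z_2
entry J[4][2] = -0.5000

-0.500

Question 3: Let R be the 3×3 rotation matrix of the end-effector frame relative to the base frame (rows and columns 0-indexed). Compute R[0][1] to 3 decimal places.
-0.079

End-effector y-axis (col 1 of R) = (-0.0795,-0.7866,-0.6124)
R[0][1] = -0.0795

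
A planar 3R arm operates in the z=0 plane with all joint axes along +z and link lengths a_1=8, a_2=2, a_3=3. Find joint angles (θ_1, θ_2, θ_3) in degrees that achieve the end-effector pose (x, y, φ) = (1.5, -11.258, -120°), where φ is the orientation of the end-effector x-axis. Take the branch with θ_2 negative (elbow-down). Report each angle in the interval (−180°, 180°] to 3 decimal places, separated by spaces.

wrist centre = target − a_3·(cos φ, sin φ) = (3.0000, -8.6599)
cos θ_2 = (83.9943−8²−2²)/(2·8·2) = 0.4998; θ_2 = -60.0118° (elbow-down)
β = atan2(-8.6599,3.0000) = -70.8927°; ψ = atan2(-1.7323,8.9996) = -10.8951°
θ_1 = β − ψ = -59.9976°
θ_3 = φ − θ_1 − θ_2 = 0.0095° (wrapped to (-180°,180°])

-59.998 -60.012 0.009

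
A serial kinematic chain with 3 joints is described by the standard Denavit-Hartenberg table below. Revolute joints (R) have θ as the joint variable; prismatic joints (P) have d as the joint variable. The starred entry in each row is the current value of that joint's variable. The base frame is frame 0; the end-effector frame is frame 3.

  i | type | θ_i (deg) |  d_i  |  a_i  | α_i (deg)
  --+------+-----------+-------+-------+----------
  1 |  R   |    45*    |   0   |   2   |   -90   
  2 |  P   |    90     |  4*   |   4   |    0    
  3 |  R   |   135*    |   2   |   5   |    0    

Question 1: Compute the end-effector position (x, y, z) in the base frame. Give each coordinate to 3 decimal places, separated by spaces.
-5.328 3.157 -0.464

after link 1: o_1 = (1.4142, 1.4142, 0.0000)
after link 2: o_2 = (-1.4142, 4.2426, -4.0000)
after link 3: o_3 = (-5.3284, 3.1569, -0.4645)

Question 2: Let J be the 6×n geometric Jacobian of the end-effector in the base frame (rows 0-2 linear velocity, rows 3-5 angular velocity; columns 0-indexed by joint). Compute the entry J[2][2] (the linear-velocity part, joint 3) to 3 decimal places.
3.536

axis z_2 = (-0.7071,0.7071,0.0000); lever o_n−o_2 = (-3.9142,-1.0858,3.5355)
cross product → J_v[:, 2] = (2.5000,2.5000,3.5355)
J_ω[:, 2] = z_2
entry J[2][2] = 3.5355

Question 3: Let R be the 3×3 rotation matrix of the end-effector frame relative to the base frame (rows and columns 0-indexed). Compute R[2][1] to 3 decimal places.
End-effector y-axis (col 1 of R) = (0.5000,0.5000,0.7071)
R[2][1] = 0.7071

0.707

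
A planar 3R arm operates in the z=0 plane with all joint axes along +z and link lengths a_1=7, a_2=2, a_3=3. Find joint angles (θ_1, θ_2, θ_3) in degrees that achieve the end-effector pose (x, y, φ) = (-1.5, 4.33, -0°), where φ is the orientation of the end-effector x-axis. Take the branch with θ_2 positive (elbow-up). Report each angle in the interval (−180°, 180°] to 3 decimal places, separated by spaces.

wrist centre = target − a_3·(cos φ, sin φ) = (-4.5000, 4.3300)
cos θ_2 = (38.9989−7²−2²)/(2·7·2) = -0.5000; θ_2 = 120.0026° (elbow-up)
β = atan2(4.3300,-4.5000) = 136.1030°; ψ = atan2(1.7320,5.9999) = 16.1019°
θ_1 = β − ψ = 120.0010°
θ_3 = φ − θ_1 − θ_2 = 119.9964° (wrapped to (-180°,180°])

120.001 120.003 119.996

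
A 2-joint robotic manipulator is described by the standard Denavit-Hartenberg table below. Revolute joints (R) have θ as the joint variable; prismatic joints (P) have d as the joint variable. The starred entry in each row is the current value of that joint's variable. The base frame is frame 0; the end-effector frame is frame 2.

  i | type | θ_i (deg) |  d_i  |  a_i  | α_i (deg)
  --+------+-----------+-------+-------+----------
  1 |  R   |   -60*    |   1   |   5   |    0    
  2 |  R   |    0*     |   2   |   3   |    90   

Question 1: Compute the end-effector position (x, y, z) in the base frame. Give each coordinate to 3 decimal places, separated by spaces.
after link 1: o_1 = (2.5000, -4.3301, 1.0000)
after link 2: o_2 = (4.0000, -6.9282, 3.0000)

4.000 -6.928 3.000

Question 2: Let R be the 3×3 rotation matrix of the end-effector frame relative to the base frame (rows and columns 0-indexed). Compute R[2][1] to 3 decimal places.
1.000

End-effector y-axis (col 1 of R) = (0.0000,0.0000,1.0000)
R[2][1] = 1.0000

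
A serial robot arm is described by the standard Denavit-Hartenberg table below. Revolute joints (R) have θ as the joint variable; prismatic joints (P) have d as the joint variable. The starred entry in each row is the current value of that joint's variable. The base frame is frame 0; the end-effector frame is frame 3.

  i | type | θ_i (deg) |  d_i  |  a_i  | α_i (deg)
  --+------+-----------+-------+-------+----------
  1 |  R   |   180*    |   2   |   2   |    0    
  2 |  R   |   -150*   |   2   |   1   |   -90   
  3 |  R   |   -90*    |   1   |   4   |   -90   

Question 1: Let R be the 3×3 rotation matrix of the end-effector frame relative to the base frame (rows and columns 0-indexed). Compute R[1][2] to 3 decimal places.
End-effector z-axis (col 2 of R) = (0.8660,0.5000,-0.0000)
R[1][2] = 0.5000

0.500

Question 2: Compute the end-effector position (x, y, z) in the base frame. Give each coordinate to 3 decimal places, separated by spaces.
after link 1: o_1 = (-2.0000, 0.0000, 2.0000)
after link 2: o_2 = (-1.1340, 0.5000, 4.0000)
after link 3: o_3 = (-1.6340, 1.3660, 8.0000)

-1.634 1.366 8.000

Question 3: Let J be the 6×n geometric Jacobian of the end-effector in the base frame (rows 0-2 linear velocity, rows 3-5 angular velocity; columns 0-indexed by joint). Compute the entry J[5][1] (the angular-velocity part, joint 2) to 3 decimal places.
1.000

axis z_1 = (0.0000,0.0000,1.0000); lever o_n−o_1 = (0.3660,1.3660,6.0000)
cross product → J_v[:, 1] = (-1.3660,0.3660,0.0000)
J_ω[:, 1] = z_1
entry J[5][1] = 1.0000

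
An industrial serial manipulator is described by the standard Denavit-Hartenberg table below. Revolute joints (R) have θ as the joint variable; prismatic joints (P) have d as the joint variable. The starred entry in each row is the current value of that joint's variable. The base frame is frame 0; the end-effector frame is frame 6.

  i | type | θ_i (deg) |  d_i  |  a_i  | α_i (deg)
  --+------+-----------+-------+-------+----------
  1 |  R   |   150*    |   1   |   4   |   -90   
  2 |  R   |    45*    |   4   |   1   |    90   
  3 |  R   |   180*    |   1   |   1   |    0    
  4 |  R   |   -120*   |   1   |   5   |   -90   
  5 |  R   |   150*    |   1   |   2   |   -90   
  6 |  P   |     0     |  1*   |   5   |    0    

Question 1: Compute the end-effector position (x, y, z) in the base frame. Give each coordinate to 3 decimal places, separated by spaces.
after link 1: o_1 = (-3.4641, 2.0000, 1.0000)
after link 2: o_2 = (-6.0765, -1.1105, 0.2929)
after link 3: o_3 = (-6.0765, -1.1105, 1.7071)
after link 4: o_4 = (-10.3848, -3.6231, 0.6464)
after link 5: o_5 = (-8.2118, -3.7230, 1.1641)
after link 6: o_6 = (-3.6408, -1.5320, 1.7164)

-3.641 -1.532 1.716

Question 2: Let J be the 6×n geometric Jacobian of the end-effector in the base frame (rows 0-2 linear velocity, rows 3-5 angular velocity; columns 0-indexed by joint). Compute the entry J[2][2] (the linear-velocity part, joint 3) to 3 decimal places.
axis z_2 = (-0.6124,0.3536,0.7071); lever o_n−o_2 = (2.4357,-0.4214,1.4235)
cross product → J_v[:, 2] = (0.8013,2.5940,-0.6031)
J_ω[:, 2] = z_2
entry J[2][2] = -0.6031

-0.603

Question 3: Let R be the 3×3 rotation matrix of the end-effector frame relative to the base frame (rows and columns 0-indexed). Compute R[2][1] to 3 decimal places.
-0.612

End-effector y-axis (col 1 of R) = (-0.2803,0.7392,-0.6124)
R[2][1] = -0.6124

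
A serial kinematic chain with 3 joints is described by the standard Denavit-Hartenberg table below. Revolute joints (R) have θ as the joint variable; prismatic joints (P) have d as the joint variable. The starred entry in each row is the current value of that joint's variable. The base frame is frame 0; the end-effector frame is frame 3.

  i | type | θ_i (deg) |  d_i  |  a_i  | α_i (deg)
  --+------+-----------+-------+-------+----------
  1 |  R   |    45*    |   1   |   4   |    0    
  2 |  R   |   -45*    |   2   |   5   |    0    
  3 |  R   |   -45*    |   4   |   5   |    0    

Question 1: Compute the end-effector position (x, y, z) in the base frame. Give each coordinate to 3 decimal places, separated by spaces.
11.364 -0.707 7.000

after link 1: o_1 = (2.8284, 2.8284, 1.0000)
after link 2: o_2 = (7.8284, 2.8284, 3.0000)
after link 3: o_3 = (11.3640, -0.7071, 7.0000)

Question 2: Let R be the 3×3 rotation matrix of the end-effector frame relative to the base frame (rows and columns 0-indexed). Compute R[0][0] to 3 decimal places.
End-effector x-axis (col 0 of R) = (0.7071,-0.7071,0.0000)
R[0][0] = 0.7071

0.707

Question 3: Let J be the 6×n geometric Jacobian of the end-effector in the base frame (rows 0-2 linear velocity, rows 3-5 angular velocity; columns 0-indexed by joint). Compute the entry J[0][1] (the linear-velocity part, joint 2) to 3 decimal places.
axis z_1 = (0.0000,0.0000,1.0000); lever o_n−o_1 = (8.5355,-3.5355,6.0000)
cross product → J_v[:, 1] = (3.5355,8.5355,-0.0000)
J_ω[:, 1] = z_1
entry J[0][1] = 3.5355

3.536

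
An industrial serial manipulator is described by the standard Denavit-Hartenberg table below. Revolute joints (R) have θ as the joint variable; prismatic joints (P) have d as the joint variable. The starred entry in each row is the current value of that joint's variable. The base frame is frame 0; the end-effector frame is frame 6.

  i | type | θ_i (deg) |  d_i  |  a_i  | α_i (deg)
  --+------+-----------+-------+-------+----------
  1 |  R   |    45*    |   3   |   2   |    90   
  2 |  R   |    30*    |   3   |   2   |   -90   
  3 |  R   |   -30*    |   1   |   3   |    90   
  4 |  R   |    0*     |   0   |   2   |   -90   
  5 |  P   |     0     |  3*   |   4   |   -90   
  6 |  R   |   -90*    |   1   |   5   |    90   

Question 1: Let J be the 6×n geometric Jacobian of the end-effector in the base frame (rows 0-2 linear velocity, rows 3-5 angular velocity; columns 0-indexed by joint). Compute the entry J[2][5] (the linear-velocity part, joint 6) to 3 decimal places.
axis z_5 = (-0.3062,0.9186,0.2500); lever o_n−o_5 = (-2.0740,-0.8492,4.5801)
cross product → J_v[:, 5] = (4.4194,0.8839,2.1651)
J_ω[:, 5] = z_5
entry J[2][5] = 2.1651

2.165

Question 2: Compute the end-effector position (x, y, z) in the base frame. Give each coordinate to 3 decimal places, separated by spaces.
after link 1: o_1 = (1.4142, 1.4142, 3.0000)
after link 2: o_2 = (4.7603, 0.5176, 4.0000)
after link 3: o_3 = (7.0584, 0.6944, 6.1651)
after link 4: o_4 = (8.8261, 1.0480, 7.0311)
after link 5: o_5 = (11.3010, 0.6944, 11.3612)
after link 6: o_6 = (9.2271, -0.1548, 15.9413)

9.227 -0.155 15.941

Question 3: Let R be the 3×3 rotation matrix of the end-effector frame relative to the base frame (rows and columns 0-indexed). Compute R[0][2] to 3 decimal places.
End-effector z-axis (col 2 of R) = (-0.8839,-0.1768,-0.4330)
R[0][2] = -0.8839

-0.884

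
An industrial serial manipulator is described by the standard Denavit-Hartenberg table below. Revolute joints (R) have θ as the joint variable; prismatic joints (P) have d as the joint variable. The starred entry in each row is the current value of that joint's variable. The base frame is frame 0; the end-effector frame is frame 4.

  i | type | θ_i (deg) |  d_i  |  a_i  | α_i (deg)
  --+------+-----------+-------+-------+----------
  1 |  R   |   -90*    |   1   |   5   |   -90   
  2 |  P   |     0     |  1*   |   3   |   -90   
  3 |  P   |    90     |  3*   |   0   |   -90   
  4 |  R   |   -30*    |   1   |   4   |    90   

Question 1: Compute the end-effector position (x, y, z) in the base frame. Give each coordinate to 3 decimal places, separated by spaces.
after link 1: o_1 = (0.0000, -5.0000, 1.0000)
after link 2: o_2 = (1.0000, -8.0000, 1.0000)
after link 3: o_3 = (1.0000, -8.0000, -2.0000)
after link 4: o_4 = (-2.4641, -7.0000, -4.0000)

-2.464 -7.000 -4.000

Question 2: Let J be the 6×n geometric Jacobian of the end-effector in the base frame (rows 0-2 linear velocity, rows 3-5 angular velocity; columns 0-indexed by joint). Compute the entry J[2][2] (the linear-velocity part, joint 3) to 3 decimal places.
prismatic axis z_2 = (0.0000,0.0000,-1.0000)
J_v[:, 2] = z_2; J_ω[:, 2] = (0,0,0)
entry J[2][2] = -1.0000

-1.000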